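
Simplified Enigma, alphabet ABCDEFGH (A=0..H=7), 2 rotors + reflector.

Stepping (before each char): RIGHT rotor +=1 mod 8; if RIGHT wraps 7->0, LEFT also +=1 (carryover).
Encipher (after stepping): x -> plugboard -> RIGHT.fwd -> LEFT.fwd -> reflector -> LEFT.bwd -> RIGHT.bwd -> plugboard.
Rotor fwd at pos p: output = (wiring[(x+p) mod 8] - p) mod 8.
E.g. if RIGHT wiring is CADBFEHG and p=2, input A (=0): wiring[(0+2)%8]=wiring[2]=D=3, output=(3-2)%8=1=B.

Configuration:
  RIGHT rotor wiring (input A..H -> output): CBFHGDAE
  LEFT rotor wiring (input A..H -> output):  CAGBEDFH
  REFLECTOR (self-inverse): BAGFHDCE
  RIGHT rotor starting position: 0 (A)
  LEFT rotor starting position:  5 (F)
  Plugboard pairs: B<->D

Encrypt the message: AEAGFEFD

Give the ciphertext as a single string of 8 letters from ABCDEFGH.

Answer: EHDFGDBH

Derivation:
Char 1 ('A'): step: R->1, L=5; A->plug->A->R->A->L->G->refl->C->L'->C->R'->E->plug->E
Char 2 ('E'): step: R->2, L=5; E->plug->E->R->G->L->E->refl->H->L'->H->R'->H->plug->H
Char 3 ('A'): step: R->3, L=5; A->plug->A->R->E->L->D->refl->F->L'->D->R'->B->plug->D
Char 4 ('G'): step: R->4, L=5; G->plug->G->R->B->L->A->refl->B->L'->F->R'->F->plug->F
Char 5 ('F'): step: R->5, L=5; F->plug->F->R->A->L->G->refl->C->L'->C->R'->G->plug->G
Char 6 ('E'): step: R->6, L=5; E->plug->E->R->H->L->H->refl->E->L'->G->R'->B->plug->D
Char 7 ('F'): step: R->7, L=5; F->plug->F->R->H->L->H->refl->E->L'->G->R'->D->plug->B
Char 8 ('D'): step: R->0, L->6 (L advanced); D->plug->B->R->B->L->B->refl->A->L'->E->R'->H->plug->H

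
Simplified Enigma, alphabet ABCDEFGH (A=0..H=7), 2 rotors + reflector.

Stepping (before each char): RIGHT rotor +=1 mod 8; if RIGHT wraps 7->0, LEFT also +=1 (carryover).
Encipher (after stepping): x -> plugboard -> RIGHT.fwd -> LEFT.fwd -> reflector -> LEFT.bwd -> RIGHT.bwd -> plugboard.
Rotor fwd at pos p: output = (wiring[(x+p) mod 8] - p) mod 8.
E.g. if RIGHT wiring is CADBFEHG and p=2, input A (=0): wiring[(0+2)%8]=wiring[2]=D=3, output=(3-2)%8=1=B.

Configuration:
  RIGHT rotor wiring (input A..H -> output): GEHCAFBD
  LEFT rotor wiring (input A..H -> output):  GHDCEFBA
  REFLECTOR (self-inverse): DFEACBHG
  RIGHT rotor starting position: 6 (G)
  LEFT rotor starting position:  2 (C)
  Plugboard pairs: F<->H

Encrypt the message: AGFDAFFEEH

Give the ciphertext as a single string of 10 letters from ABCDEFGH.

Answer: CBDBBEAHDE

Derivation:
Char 1 ('A'): step: R->7, L=2; A->plug->A->R->E->L->H->refl->G->L'->F->R'->C->plug->C
Char 2 ('G'): step: R->0, L->3 (L advanced); G->plug->G->R->B->L->B->refl->F->L'->E->R'->B->plug->B
Char 3 ('F'): step: R->1, L=3; F->plug->H->R->F->L->D->refl->A->L'->H->R'->D->plug->D
Char 4 ('D'): step: R->2, L=3; D->plug->D->R->D->L->G->refl->H->L'->A->R'->B->plug->B
Char 5 ('A'): step: R->3, L=3; A->plug->A->R->H->L->A->refl->D->L'->F->R'->B->plug->B
Char 6 ('F'): step: R->4, L=3; F->plug->H->R->G->L->E->refl->C->L'->C->R'->E->plug->E
Char 7 ('F'): step: R->5, L=3; F->plug->H->R->D->L->G->refl->H->L'->A->R'->A->plug->A
Char 8 ('E'): step: R->6, L=3; E->plug->E->R->B->L->B->refl->F->L'->E->R'->F->plug->H
Char 9 ('E'): step: R->7, L=3; E->plug->E->R->D->L->G->refl->H->L'->A->R'->D->plug->D
Char 10 ('H'): step: R->0, L->4 (L advanced); H->plug->F->R->F->L->D->refl->A->L'->A->R'->E->plug->E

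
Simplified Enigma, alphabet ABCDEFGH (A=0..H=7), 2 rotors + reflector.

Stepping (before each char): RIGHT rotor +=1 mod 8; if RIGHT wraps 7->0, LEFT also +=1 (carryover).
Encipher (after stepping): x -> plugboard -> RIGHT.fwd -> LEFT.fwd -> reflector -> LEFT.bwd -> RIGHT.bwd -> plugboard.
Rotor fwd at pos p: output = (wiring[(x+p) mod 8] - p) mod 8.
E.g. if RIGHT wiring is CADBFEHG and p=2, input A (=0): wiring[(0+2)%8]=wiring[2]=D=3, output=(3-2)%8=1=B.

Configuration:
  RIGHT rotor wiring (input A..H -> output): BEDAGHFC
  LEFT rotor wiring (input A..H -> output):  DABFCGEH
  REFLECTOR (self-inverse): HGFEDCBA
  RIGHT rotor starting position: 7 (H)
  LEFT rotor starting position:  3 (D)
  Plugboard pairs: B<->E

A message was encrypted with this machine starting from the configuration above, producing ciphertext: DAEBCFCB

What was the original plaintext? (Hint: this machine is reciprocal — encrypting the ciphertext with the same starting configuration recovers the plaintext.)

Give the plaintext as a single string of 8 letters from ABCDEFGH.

Char 1 ('D'): step: R->0, L->4 (L advanced); D->plug->D->R->A->L->G->refl->B->L'->H->R'->F->plug->F
Char 2 ('A'): step: R->1, L=4; A->plug->A->R->D->L->D->refl->E->L'->F->R'->D->plug->D
Char 3 ('E'): step: R->2, L=4; E->plug->B->R->G->L->F->refl->C->L'->B->R'->A->plug->A
Char 4 ('B'): step: R->3, L=4; B->plug->E->R->H->L->B->refl->G->L'->A->R'->H->plug->H
Char 5 ('C'): step: R->4, L=4; C->plug->C->R->B->L->C->refl->F->L'->G->R'->D->plug->D
Char 6 ('F'): step: R->5, L=4; F->plug->F->R->G->L->F->refl->C->L'->B->R'->H->plug->H
Char 7 ('C'): step: R->6, L=4; C->plug->C->R->D->L->D->refl->E->L'->F->R'->E->plug->B
Char 8 ('B'): step: R->7, L=4; B->plug->E->R->B->L->C->refl->F->L'->G->R'->H->plug->H

Answer: FDAHDHBH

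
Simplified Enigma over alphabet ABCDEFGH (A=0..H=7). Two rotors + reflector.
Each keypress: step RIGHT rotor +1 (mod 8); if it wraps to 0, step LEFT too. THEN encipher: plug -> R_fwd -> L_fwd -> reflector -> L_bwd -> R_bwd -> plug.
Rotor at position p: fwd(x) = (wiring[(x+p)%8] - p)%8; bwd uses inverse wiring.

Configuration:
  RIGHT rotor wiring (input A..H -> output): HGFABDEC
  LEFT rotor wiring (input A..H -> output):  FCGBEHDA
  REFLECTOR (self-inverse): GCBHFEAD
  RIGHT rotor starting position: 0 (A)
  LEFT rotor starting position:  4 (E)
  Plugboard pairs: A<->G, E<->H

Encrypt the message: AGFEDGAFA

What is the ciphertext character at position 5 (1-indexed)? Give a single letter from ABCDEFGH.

Char 1 ('A'): step: R->1, L=4; A->plug->G->R->B->L->D->refl->H->L'->C->R'->E->plug->H
Char 2 ('G'): step: R->2, L=4; G->plug->A->R->D->L->E->refl->F->L'->H->R'->C->plug->C
Char 3 ('F'): step: R->3, L=4; F->plug->F->R->E->L->B->refl->C->L'->G->R'->B->plug->B
Char 4 ('E'): step: R->4, L=4; E->plug->H->R->E->L->B->refl->C->L'->G->R'->D->plug->D
Char 5 ('D'): step: R->5, L=4; D->plug->D->R->C->L->H->refl->D->L'->B->R'->E->plug->H

H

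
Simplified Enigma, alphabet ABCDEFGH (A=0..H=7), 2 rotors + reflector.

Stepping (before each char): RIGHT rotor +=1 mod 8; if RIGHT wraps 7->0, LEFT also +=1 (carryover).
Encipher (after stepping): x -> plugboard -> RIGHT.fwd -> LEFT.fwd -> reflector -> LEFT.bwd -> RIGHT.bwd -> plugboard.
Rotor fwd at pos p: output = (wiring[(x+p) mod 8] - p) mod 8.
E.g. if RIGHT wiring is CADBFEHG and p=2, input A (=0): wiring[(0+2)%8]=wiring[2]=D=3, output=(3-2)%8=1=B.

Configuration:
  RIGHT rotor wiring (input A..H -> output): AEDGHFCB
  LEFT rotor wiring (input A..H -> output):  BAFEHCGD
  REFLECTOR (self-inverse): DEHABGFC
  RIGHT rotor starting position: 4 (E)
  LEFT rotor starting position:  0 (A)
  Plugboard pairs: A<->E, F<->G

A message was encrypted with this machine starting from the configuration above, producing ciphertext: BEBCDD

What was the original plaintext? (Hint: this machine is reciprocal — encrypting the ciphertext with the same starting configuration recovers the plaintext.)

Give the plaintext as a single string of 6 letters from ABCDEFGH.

Char 1 ('B'): step: R->5, L=0; B->plug->B->R->F->L->C->refl->H->L'->E->R'->C->plug->C
Char 2 ('E'): step: R->6, L=0; E->plug->A->R->E->L->H->refl->C->L'->F->R'->E->plug->A
Char 3 ('B'): step: R->7, L=0; B->plug->B->R->B->L->A->refl->D->L'->H->R'->E->plug->A
Char 4 ('C'): step: R->0, L->1 (L advanced); C->plug->C->R->D->L->G->refl->F->L'->F->R'->F->plug->G
Char 5 ('D'): step: R->1, L=1; D->plug->D->R->G->L->C->refl->H->L'->A->R'->G->plug->F
Char 6 ('D'): step: R->2, L=1; D->plug->D->R->D->L->G->refl->F->L'->F->R'->C->plug->C

Answer: CAAGFC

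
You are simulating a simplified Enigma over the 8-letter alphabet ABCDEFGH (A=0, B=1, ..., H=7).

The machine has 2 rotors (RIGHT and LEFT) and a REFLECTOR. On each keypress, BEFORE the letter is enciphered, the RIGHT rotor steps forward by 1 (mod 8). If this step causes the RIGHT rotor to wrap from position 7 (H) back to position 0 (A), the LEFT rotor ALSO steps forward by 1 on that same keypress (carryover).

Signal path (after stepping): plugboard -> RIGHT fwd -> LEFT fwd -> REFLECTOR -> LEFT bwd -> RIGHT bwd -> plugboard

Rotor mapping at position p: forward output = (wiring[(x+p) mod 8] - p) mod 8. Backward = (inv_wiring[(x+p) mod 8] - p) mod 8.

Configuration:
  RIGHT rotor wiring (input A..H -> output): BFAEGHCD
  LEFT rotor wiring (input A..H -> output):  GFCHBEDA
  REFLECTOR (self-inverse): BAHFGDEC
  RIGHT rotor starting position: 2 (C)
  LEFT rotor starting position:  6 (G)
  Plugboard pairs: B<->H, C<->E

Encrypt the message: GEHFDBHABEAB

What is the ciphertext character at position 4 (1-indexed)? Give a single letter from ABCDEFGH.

Char 1 ('G'): step: R->3, L=6; G->plug->G->R->C->L->A->refl->B->L'->F->R'->H->plug->B
Char 2 ('E'): step: R->4, L=6; E->plug->C->R->G->L->D->refl->F->L'->A->R'->H->plug->B
Char 3 ('H'): step: R->5, L=6; H->plug->B->R->F->L->B->refl->A->L'->C->R'->A->plug->A
Char 4 ('F'): step: R->6, L=6; F->plug->F->R->G->L->D->refl->F->L'->A->R'->G->plug->G

G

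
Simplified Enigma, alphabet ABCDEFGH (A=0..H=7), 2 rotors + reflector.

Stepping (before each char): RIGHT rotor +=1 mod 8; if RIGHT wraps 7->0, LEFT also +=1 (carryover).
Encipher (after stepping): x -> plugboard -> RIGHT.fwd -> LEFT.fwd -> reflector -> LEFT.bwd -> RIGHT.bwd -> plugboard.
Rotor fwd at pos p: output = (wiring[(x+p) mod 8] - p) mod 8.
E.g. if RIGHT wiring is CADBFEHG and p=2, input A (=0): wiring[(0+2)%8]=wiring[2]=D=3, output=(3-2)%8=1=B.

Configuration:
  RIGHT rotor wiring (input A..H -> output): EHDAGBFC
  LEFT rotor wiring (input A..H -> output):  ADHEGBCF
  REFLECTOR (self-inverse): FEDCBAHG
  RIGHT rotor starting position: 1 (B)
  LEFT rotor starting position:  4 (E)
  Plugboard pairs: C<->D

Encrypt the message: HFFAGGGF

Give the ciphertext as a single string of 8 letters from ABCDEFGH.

Char 1 ('H'): step: R->2, L=4; H->plug->H->R->F->L->H->refl->G->L'->C->R'->G->plug->G
Char 2 ('F'): step: R->3, L=4; F->plug->F->R->B->L->F->refl->A->L'->H->R'->E->plug->E
Char 3 ('F'): step: R->4, L=4; F->plug->F->R->D->L->B->refl->E->L'->E->R'->H->plug->H
Char 4 ('A'): step: R->5, L=4; A->plug->A->R->E->L->E->refl->B->L'->D->R'->G->plug->G
Char 5 ('G'): step: R->6, L=4; G->plug->G->R->A->L->C->refl->D->L'->G->R'->C->plug->D
Char 6 ('G'): step: R->7, L=4; G->plug->G->R->C->L->G->refl->H->L'->F->R'->B->plug->B
Char 7 ('G'): step: R->0, L->5 (L advanced); G->plug->G->R->F->L->C->refl->D->L'->D->R'->C->plug->D
Char 8 ('F'): step: R->1, L=5; F->plug->F->R->E->L->G->refl->H->L'->G->R'->A->plug->A

Answer: GEHGDBDA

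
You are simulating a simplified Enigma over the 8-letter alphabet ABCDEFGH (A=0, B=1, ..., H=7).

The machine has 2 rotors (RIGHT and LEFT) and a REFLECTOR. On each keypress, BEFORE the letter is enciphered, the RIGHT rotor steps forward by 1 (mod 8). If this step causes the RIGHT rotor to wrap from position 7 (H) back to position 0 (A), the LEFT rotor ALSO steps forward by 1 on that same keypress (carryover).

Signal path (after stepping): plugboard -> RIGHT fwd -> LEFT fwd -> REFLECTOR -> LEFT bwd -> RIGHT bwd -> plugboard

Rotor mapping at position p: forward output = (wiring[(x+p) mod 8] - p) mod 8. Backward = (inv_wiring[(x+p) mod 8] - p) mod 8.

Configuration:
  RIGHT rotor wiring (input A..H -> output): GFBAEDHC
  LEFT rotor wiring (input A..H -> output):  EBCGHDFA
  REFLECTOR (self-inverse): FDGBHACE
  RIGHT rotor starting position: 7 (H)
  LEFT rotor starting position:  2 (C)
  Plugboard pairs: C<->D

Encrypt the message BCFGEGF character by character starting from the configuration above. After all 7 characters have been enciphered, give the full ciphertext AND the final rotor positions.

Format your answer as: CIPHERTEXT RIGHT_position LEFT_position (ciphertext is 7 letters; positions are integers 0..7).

Answer: CFECHAB 6 3

Derivation:
Char 1 ('B'): step: R->0, L->3 (L advanced); B->plug->B->R->F->L->B->refl->D->L'->A->R'->D->plug->C
Char 2 ('C'): step: R->1, L=3; C->plug->D->R->D->L->C->refl->G->L'->G->R'->F->plug->F
Char 3 ('F'): step: R->2, L=3; F->plug->F->R->A->L->D->refl->B->L'->F->R'->E->plug->E
Char 4 ('G'): step: R->3, L=3; G->plug->G->R->C->L->A->refl->F->L'->E->R'->D->plug->C
Char 5 ('E'): step: R->4, L=3; E->plug->E->R->C->L->A->refl->F->L'->E->R'->H->plug->H
Char 6 ('G'): step: R->5, L=3; G->plug->G->R->D->L->C->refl->G->L'->G->R'->A->plug->A
Char 7 ('F'): step: R->6, L=3; F->plug->F->R->C->L->A->refl->F->L'->E->R'->B->plug->B
Final: ciphertext=CFECHAB, RIGHT=6, LEFT=3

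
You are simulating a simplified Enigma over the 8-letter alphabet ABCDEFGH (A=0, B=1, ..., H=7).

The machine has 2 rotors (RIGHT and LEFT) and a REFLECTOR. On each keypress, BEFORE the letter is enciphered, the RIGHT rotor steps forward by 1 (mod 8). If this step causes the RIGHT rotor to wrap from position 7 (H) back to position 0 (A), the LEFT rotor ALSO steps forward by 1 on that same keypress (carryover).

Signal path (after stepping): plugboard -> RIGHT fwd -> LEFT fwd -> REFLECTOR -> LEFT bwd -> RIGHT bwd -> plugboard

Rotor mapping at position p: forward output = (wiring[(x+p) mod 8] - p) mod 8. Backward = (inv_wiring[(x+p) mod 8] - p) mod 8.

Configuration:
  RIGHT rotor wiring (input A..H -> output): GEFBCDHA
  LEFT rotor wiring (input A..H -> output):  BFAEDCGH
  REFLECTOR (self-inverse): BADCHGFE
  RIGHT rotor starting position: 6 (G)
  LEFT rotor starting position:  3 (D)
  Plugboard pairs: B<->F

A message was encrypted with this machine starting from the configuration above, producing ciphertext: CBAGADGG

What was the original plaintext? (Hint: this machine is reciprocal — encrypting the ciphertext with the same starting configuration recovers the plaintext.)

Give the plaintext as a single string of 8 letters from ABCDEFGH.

Answer: FEEDCGDA

Derivation:
Char 1 ('C'): step: R->7, L=3; C->plug->C->R->F->L->G->refl->F->L'->H->R'->B->plug->F
Char 2 ('B'): step: R->0, L->4 (L advanced); B->plug->F->R->D->L->D->refl->C->L'->C->R'->E->plug->E
Char 3 ('A'): step: R->1, L=4; A->plug->A->R->D->L->D->refl->C->L'->C->R'->E->plug->E
Char 4 ('G'): step: R->2, L=4; G->plug->G->R->E->L->F->refl->G->L'->B->R'->D->plug->D
Char 5 ('A'): step: R->3, L=4; A->plug->A->R->G->L->E->refl->H->L'->A->R'->C->plug->C
Char 6 ('D'): step: R->4, L=4; D->plug->D->R->E->L->F->refl->G->L'->B->R'->G->plug->G
Char 7 ('G'): step: R->5, L=4; G->plug->G->R->E->L->F->refl->G->L'->B->R'->D->plug->D
Char 8 ('G'): step: R->6, L=4; G->plug->G->R->E->L->F->refl->G->L'->B->R'->A->plug->A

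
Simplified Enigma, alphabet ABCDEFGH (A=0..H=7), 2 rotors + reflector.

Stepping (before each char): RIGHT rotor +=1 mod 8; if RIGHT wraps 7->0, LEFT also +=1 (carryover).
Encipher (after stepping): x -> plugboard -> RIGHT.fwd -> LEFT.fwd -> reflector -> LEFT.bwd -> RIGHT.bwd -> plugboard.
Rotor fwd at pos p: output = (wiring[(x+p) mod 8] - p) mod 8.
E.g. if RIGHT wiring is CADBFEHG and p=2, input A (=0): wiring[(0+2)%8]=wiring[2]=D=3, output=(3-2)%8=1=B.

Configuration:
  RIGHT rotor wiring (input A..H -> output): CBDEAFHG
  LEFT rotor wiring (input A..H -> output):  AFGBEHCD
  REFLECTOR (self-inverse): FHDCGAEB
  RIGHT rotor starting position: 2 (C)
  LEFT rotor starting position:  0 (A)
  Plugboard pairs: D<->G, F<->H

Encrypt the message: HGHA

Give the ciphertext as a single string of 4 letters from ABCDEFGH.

Answer: DADB

Derivation:
Char 1 ('H'): step: R->3, L=0; H->plug->F->R->H->L->D->refl->C->L'->G->R'->G->plug->D
Char 2 ('G'): step: R->4, L=0; G->plug->D->R->C->L->G->refl->E->L'->E->R'->A->plug->A
Char 3 ('H'): step: R->5, L=0; H->plug->F->R->G->L->C->refl->D->L'->H->R'->G->plug->D
Char 4 ('A'): step: R->6, L=0; A->plug->A->R->B->L->F->refl->A->L'->A->R'->B->plug->B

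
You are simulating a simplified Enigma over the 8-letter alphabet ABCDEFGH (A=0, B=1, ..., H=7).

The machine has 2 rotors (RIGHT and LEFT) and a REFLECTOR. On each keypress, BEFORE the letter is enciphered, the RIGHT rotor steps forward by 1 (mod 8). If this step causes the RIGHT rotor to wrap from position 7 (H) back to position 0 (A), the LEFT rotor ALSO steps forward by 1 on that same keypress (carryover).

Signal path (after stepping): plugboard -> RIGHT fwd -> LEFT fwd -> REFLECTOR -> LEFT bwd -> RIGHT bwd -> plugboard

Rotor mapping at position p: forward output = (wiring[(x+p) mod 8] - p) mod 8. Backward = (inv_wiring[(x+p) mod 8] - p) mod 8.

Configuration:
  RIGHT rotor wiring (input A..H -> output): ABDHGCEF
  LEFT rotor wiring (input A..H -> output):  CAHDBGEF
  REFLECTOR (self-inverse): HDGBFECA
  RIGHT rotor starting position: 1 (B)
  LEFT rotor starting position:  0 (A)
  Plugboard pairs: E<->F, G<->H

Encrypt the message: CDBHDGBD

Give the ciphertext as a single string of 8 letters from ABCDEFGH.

Char 1 ('C'): step: R->2, L=0; C->plug->C->R->E->L->B->refl->D->L'->D->R'->F->plug->E
Char 2 ('D'): step: R->3, L=0; D->plug->D->R->B->L->A->refl->H->L'->C->R'->E->plug->F
Char 3 ('B'): step: R->4, L=0; B->plug->B->R->G->L->E->refl->F->L'->H->R'->G->plug->H
Char 4 ('H'): step: R->5, L=0; H->plug->G->R->C->L->H->refl->A->L'->B->R'->H->plug->G
Char 5 ('D'): step: R->6, L=0; D->plug->D->R->D->L->D->refl->B->L'->E->R'->H->plug->G
Char 6 ('G'): step: R->7, L=0; G->plug->H->R->F->L->G->refl->C->L'->A->R'->E->plug->F
Char 7 ('B'): step: R->0, L->1 (L advanced); B->plug->B->R->B->L->G->refl->C->L'->C->R'->F->plug->E
Char 8 ('D'): step: R->1, L=1; D->plug->D->R->F->L->D->refl->B->L'->H->R'->H->plug->G

Answer: EFHGGFEG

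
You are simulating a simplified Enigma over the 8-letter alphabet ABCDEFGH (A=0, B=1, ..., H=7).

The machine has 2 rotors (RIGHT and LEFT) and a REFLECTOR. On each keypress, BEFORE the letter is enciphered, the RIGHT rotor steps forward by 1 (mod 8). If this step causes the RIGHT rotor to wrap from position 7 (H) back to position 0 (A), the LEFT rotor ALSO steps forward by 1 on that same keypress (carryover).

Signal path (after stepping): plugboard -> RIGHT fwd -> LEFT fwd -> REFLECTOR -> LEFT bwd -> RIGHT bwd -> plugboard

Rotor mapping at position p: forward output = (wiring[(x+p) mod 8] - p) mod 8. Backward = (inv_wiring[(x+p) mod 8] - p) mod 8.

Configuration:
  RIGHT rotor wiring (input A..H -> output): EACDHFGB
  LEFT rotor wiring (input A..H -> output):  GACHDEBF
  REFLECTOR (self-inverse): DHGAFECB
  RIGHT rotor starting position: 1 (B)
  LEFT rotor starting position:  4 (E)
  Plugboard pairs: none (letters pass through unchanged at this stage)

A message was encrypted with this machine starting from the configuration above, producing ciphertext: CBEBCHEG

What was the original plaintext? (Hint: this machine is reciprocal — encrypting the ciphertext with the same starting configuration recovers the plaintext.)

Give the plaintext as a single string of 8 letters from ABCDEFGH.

Answer: GEADECGH

Derivation:
Char 1 ('C'): step: R->2, L=4; C->plug->C->R->F->L->E->refl->F->L'->C->R'->G->plug->G
Char 2 ('B'): step: R->3, L=4; B->plug->B->R->E->L->C->refl->G->L'->G->R'->E->plug->E
Char 3 ('E'): step: R->4, L=4; E->plug->E->R->A->L->H->refl->B->L'->D->R'->A->plug->A
Char 4 ('B'): step: R->5, L=4; B->plug->B->R->B->L->A->refl->D->L'->H->R'->D->plug->D
Char 5 ('C'): step: R->6, L=4; C->plug->C->R->G->L->G->refl->C->L'->E->R'->E->plug->E
Char 6 ('H'): step: R->7, L=4; H->plug->H->R->H->L->D->refl->A->L'->B->R'->C->plug->C
Char 7 ('E'): step: R->0, L->5 (L advanced); E->plug->E->R->H->L->G->refl->C->L'->G->R'->G->plug->G
Char 8 ('G'): step: R->1, L=5; G->plug->G->R->A->L->H->refl->B->L'->D->R'->H->plug->H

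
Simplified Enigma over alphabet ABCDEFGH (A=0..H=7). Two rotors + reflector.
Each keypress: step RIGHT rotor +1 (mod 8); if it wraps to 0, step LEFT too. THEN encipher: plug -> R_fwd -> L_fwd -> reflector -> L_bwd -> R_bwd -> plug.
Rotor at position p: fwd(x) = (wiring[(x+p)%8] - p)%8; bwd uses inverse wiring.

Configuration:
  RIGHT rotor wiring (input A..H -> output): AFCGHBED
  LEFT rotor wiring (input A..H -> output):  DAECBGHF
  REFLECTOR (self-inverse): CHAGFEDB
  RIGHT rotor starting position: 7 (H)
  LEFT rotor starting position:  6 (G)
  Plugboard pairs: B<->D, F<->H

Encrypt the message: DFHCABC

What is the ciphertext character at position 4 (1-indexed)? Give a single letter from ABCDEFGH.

Char 1 ('D'): step: R->0, L->7 (L advanced); D->plug->B->R->F->L->C->refl->A->L'->H->R'->E->plug->E
Char 2 ('F'): step: R->1, L=7; F->plug->H->R->H->L->A->refl->C->L'->F->R'->C->plug->C
Char 3 ('H'): step: R->2, L=7; H->plug->F->R->B->L->E->refl->F->L'->D->R'->H->plug->F
Char 4 ('C'): step: R->3, L=7; C->plug->C->R->G->L->H->refl->B->L'->C->R'->G->plug->G

G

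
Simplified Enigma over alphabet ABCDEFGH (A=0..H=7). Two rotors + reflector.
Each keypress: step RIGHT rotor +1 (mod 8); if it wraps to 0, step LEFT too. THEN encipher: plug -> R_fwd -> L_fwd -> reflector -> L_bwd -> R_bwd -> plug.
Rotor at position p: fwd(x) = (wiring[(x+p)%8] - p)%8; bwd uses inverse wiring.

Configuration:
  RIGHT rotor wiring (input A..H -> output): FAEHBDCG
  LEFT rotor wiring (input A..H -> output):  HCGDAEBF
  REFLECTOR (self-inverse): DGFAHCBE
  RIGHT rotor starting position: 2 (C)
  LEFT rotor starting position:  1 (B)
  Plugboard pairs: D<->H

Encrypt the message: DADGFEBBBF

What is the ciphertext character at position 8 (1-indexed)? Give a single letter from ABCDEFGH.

Char 1 ('D'): step: R->3, L=1; D->plug->H->R->B->L->F->refl->C->L'->C->R'->F->plug->F
Char 2 ('A'): step: R->4, L=1; A->plug->A->R->F->L->A->refl->D->L'->E->R'->F->plug->F
Char 3 ('D'): step: R->5, L=1; D->plug->H->R->E->L->D->refl->A->L'->F->R'->B->plug->B
Char 4 ('G'): step: R->6, L=1; G->plug->G->R->D->L->H->refl->E->L'->G->R'->E->plug->E
Char 5 ('F'): step: R->7, L=1; F->plug->F->R->C->L->C->refl->F->L'->B->R'->C->plug->C
Char 6 ('E'): step: R->0, L->2 (L advanced); E->plug->E->R->B->L->B->refl->G->L'->C->R'->G->plug->G
Char 7 ('B'): step: R->1, L=2; B->plug->B->R->D->L->C->refl->F->L'->G->R'->C->plug->C
Char 8 ('B'): step: R->2, L=2; B->plug->B->R->F->L->D->refl->A->L'->H->R'->C->plug->C

C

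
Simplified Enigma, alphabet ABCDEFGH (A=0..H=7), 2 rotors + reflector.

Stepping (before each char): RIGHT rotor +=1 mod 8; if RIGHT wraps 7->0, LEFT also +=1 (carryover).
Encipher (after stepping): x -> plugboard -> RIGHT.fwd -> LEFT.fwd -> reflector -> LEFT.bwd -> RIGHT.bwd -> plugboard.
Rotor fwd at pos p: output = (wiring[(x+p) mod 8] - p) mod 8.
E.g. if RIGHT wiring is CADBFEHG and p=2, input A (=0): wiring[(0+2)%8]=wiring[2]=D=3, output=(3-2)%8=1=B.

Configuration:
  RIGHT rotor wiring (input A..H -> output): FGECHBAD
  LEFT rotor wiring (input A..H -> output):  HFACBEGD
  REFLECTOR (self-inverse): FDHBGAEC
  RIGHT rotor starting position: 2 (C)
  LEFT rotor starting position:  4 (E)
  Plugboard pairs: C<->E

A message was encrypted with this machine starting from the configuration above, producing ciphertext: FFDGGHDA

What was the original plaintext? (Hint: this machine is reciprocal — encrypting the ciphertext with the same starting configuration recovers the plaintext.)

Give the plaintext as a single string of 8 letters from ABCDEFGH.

Char 1 ('F'): step: R->3, L=4; F->plug->F->R->C->L->C->refl->H->L'->D->R'->G->plug->G
Char 2 ('F'): step: R->4, L=4; F->plug->F->R->C->L->C->refl->H->L'->D->R'->A->plug->A
Char 3 ('D'): step: R->5, L=4; D->plug->D->R->A->L->F->refl->A->L'->B->R'->E->plug->C
Char 4 ('G'): step: R->6, L=4; G->plug->G->R->B->L->A->refl->F->L'->A->R'->D->plug->D
Char 5 ('G'): step: R->7, L=4; G->plug->G->R->C->L->C->refl->H->L'->D->R'->E->plug->C
Char 6 ('H'): step: R->0, L->5 (L advanced); H->plug->H->R->D->L->C->refl->H->L'->A->R'->G->plug->G
Char 7 ('D'): step: R->1, L=5; D->plug->D->R->G->L->F->refl->A->L'->E->R'->H->plug->H
Char 8 ('A'): step: R->2, L=5; A->plug->A->R->C->L->G->refl->E->L'->H->R'->D->plug->D

Answer: GACDCGHD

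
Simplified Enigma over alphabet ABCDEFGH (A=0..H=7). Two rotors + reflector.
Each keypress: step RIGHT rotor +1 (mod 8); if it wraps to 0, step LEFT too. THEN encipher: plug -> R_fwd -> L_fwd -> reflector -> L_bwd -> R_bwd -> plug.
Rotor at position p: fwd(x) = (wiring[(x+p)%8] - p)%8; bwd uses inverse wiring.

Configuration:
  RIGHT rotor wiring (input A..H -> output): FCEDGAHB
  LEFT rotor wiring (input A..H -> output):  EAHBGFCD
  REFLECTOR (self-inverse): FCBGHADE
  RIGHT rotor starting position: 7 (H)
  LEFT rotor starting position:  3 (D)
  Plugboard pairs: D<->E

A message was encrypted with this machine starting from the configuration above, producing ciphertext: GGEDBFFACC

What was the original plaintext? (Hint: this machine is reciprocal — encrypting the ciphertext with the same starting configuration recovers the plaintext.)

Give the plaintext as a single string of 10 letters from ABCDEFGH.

Answer: CAAFHCBBBH

Derivation:
Char 1 ('G'): step: R->0, L->4 (L advanced); G->plug->G->R->H->L->F->refl->A->L'->E->R'->C->plug->C
Char 2 ('G'): step: R->1, L=4; G->plug->G->R->A->L->C->refl->B->L'->B->R'->A->plug->A
Char 3 ('E'): step: R->2, L=4; E->plug->D->R->G->L->D->refl->G->L'->C->R'->A->plug->A
Char 4 ('D'): step: R->3, L=4; D->plug->E->R->G->L->D->refl->G->L'->C->R'->F->plug->F
Char 5 ('B'): step: R->4, L=4; B->plug->B->R->E->L->A->refl->F->L'->H->R'->H->plug->H
Char 6 ('F'): step: R->5, L=4; F->plug->F->R->H->L->F->refl->A->L'->E->R'->C->plug->C
Char 7 ('F'): step: R->6, L=4; F->plug->F->R->F->L->E->refl->H->L'->D->R'->B->plug->B
Char 8 ('A'): step: R->7, L=4; A->plug->A->R->C->L->G->refl->D->L'->G->R'->B->plug->B
Char 9 ('C'): step: R->0, L->5 (L advanced); C->plug->C->R->E->L->D->refl->G->L'->C->R'->B->plug->B
Char 10 ('C'): step: R->1, L=5; C->plug->C->R->C->L->G->refl->D->L'->E->R'->H->plug->H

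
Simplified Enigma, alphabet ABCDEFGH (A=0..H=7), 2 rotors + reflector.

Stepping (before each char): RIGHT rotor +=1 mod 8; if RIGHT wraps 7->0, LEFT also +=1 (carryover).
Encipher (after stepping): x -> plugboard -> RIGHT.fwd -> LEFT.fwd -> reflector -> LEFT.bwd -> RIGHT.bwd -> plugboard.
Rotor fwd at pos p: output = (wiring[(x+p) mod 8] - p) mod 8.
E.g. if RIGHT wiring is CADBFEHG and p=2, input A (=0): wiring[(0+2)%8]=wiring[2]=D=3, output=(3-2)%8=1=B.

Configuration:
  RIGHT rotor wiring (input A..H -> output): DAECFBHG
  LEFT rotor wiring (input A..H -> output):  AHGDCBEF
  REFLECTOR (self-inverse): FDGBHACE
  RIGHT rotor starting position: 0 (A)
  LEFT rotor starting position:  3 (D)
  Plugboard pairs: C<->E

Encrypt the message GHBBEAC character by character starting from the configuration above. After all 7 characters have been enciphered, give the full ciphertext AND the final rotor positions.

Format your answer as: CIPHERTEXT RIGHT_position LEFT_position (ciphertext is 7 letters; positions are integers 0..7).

Answer: CGDGDCA 7 3

Derivation:
Char 1 ('G'): step: R->1, L=3; G->plug->G->R->F->L->F->refl->A->L'->A->R'->E->plug->C
Char 2 ('H'): step: R->2, L=3; H->plug->H->R->G->L->E->refl->H->L'->B->R'->G->plug->G
Char 3 ('B'): step: R->3, L=3; B->plug->B->R->C->L->G->refl->C->L'->E->R'->D->plug->D
Char 4 ('B'): step: R->4, L=3; B->plug->B->R->F->L->F->refl->A->L'->A->R'->G->plug->G
Char 5 ('E'): step: R->5, L=3; E->plug->C->R->B->L->H->refl->E->L'->G->R'->D->plug->D
Char 6 ('A'): step: R->6, L=3; A->plug->A->R->B->L->H->refl->E->L'->G->R'->E->plug->C
Char 7 ('C'): step: R->7, L=3; C->plug->E->R->D->L->B->refl->D->L'->H->R'->A->plug->A
Final: ciphertext=CGDGDCA, RIGHT=7, LEFT=3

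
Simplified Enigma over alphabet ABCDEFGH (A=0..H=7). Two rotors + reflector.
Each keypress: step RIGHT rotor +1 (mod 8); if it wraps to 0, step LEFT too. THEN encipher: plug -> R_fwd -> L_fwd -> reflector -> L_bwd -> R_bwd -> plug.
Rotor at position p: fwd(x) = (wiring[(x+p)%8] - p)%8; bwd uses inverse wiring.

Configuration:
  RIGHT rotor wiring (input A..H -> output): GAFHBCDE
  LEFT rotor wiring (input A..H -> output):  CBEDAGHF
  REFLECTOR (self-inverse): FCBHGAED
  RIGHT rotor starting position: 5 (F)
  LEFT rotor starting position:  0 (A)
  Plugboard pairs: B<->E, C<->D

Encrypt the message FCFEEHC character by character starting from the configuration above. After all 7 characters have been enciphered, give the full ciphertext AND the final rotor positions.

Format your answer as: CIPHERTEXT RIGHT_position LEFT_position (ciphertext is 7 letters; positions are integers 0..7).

Answer: DGCCHDF 4 1

Derivation:
Char 1 ('F'): step: R->6, L=0; F->plug->F->R->B->L->B->refl->C->L'->A->R'->C->plug->D
Char 2 ('C'): step: R->7, L=0; C->plug->D->R->G->L->H->refl->D->L'->D->R'->G->plug->G
Char 3 ('F'): step: R->0, L->1 (L advanced); F->plug->F->R->C->L->C->refl->B->L'->H->R'->D->plug->C
Char 4 ('E'): step: R->1, L=1; E->plug->B->R->E->L->F->refl->A->L'->A->R'->D->plug->C
Char 5 ('E'): step: R->2, L=1; E->plug->B->R->F->L->G->refl->E->L'->G->R'->H->plug->H
Char 6 ('H'): step: R->3, L=1; H->plug->H->R->C->L->C->refl->B->L'->H->R'->C->plug->D
Char 7 ('C'): step: R->4, L=1; C->plug->D->R->A->L->A->refl->F->L'->E->R'->F->plug->F
Final: ciphertext=DGCCHDF, RIGHT=4, LEFT=1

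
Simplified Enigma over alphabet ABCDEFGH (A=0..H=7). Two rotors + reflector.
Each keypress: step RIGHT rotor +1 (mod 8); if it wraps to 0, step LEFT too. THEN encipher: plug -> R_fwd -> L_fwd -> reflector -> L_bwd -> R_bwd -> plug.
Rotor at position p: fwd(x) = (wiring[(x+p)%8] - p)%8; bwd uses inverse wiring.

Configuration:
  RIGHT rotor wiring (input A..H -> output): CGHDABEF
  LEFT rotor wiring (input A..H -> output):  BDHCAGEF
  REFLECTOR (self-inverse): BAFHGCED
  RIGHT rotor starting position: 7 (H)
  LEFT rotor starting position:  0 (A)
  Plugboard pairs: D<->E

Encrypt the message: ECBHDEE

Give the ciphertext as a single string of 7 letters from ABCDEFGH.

Answer: HECAEHC

Derivation:
Char 1 ('E'): step: R->0, L->1 (L advanced); E->plug->D->R->D->L->H->refl->D->L'->F->R'->H->plug->H
Char 2 ('C'): step: R->1, L=1; C->plug->C->R->C->L->B->refl->A->L'->H->R'->D->plug->E
Char 3 ('B'): step: R->2, L=1; B->plug->B->R->B->L->G->refl->E->L'->G->R'->C->plug->C
Char 4 ('H'): step: R->3, L=1; H->plug->H->R->E->L->F->refl->C->L'->A->R'->A->plug->A
Char 5 ('D'): step: R->4, L=1; D->plug->E->R->G->L->E->refl->G->L'->B->R'->D->plug->E
Char 6 ('E'): step: R->5, L=1; E->plug->D->R->F->L->D->refl->H->L'->D->R'->H->plug->H
Char 7 ('E'): step: R->6, L=1; E->plug->D->R->A->L->C->refl->F->L'->E->R'->C->plug->C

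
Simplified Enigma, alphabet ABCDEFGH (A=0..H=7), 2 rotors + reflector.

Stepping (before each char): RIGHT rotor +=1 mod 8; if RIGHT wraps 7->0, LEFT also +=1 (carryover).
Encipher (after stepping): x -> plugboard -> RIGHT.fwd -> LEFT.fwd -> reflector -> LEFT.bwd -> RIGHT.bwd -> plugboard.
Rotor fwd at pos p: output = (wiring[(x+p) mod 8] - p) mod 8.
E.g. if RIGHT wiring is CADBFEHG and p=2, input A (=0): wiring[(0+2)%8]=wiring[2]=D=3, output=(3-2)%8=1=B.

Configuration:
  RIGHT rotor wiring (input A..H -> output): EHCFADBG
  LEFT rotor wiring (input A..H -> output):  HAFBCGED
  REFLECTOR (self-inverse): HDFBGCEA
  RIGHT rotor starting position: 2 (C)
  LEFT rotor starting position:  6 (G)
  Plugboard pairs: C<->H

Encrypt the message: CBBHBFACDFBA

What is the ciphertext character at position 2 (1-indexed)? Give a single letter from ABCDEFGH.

Char 1 ('C'): step: R->3, L=6; C->plug->H->R->H->L->A->refl->H->L'->E->R'->G->plug->G
Char 2 ('B'): step: R->4, L=6; B->plug->B->R->H->L->A->refl->H->L'->E->R'->A->plug->A

A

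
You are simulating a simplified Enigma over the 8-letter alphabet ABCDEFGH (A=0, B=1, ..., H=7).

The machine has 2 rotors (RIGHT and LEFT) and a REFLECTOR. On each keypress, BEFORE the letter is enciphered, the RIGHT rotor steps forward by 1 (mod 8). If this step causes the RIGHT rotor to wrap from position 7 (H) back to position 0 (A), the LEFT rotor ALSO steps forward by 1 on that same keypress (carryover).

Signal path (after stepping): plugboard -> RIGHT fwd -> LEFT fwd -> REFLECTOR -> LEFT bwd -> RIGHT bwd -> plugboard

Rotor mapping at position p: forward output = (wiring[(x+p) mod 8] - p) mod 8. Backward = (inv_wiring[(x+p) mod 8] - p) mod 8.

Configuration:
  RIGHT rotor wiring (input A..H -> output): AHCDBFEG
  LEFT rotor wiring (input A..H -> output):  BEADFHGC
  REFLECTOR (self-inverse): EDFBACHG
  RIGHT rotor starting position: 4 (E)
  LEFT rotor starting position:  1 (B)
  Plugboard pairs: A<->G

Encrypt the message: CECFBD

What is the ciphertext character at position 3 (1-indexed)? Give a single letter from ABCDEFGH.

Char 1 ('C'): step: R->5, L=1; C->plug->C->R->B->L->H->refl->G->L'->E->R'->H->plug->H
Char 2 ('E'): step: R->6, L=1; E->plug->E->R->E->L->G->refl->H->L'->B->R'->D->plug->D
Char 3 ('C'): step: R->7, L=1; C->plug->C->R->A->L->D->refl->B->L'->G->R'->G->plug->A

A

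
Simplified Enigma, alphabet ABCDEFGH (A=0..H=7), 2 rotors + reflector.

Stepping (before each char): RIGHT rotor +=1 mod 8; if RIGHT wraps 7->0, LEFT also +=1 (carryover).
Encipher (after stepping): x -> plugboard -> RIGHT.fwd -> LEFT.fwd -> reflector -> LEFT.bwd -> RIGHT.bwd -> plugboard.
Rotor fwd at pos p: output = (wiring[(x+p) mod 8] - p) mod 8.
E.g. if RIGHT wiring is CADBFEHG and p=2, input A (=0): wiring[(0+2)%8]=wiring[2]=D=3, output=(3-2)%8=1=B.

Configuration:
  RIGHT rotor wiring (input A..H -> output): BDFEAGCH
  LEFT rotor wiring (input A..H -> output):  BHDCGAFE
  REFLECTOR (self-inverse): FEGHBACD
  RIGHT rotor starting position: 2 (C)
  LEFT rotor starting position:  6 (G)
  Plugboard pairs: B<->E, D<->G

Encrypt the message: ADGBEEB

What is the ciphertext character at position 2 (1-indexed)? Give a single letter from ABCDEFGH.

Char 1 ('A'): step: R->3, L=6; A->plug->A->R->B->L->G->refl->C->L'->H->R'->D->plug->G
Char 2 ('D'): step: R->4, L=6; D->plug->G->R->B->L->G->refl->C->L'->H->R'->F->plug->F

F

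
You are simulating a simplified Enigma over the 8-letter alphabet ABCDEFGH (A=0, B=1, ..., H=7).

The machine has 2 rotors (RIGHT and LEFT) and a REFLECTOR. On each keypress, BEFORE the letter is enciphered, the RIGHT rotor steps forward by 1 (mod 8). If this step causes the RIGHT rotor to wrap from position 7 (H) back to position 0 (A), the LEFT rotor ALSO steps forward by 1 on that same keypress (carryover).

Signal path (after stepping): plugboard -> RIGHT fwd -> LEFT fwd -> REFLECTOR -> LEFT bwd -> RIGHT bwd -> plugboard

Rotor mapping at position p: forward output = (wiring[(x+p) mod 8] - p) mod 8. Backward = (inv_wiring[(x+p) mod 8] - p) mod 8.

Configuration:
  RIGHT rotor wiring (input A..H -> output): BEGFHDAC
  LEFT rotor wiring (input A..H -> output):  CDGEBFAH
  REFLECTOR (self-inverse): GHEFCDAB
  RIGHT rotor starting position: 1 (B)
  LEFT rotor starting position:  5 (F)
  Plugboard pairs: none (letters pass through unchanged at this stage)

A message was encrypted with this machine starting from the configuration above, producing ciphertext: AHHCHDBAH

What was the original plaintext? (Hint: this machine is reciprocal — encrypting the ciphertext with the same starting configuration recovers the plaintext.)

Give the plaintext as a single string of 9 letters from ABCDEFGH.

Answer: FGAADBDDF

Derivation:
Char 1 ('A'): step: R->2, L=5; A->plug->A->R->E->L->G->refl->A->L'->A->R'->F->plug->F
Char 2 ('H'): step: R->3, L=5; H->plug->H->R->D->L->F->refl->D->L'->B->R'->G->plug->G
Char 3 ('H'): step: R->4, L=5; H->plug->H->R->B->L->D->refl->F->L'->D->R'->A->plug->A
Char 4 ('C'): step: R->5, L=5; C->plug->C->R->F->L->B->refl->H->L'->G->R'->A->plug->A
Char 5 ('H'): step: R->6, L=5; H->plug->H->R->F->L->B->refl->H->L'->G->R'->D->plug->D
Char 6 ('D'): step: R->7, L=5; D->plug->D->R->H->L->E->refl->C->L'->C->R'->B->plug->B
Char 7 ('B'): step: R->0, L->6 (L advanced); B->plug->B->R->E->L->A->refl->G->L'->F->R'->D->plug->D
Char 8 ('A'): step: R->1, L=6; A->plug->A->R->D->L->F->refl->D->L'->G->R'->D->plug->D
Char 9 ('H'): step: R->2, L=6; H->plug->H->R->C->L->E->refl->C->L'->A->R'->F->plug->F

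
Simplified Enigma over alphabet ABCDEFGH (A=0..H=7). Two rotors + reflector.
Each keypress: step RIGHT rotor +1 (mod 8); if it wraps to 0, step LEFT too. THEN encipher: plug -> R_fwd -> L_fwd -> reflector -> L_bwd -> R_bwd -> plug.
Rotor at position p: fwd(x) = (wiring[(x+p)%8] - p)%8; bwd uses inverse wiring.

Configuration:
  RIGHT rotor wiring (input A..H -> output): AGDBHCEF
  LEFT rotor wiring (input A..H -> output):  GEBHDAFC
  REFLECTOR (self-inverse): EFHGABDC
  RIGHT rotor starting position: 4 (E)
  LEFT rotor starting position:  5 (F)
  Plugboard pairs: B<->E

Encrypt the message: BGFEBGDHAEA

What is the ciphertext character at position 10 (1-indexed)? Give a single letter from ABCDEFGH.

Char 1 ('B'): step: R->5, L=5; B->plug->E->R->B->L->A->refl->E->L'->F->R'->A->plug->A
Char 2 ('G'): step: R->6, L=5; G->plug->G->R->B->L->A->refl->E->L'->F->R'->E->plug->B
Char 3 ('F'): step: R->7, L=5; F->plug->F->R->A->L->D->refl->G->L'->H->R'->C->plug->C
Char 4 ('E'): step: R->0, L->6 (L advanced); E->plug->B->R->G->L->F->refl->B->L'->F->R'->H->plug->H
Char 5 ('B'): step: R->1, L=6; B->plug->E->R->B->L->E->refl->A->L'->C->R'->B->plug->E
Char 6 ('G'): step: R->2, L=6; G->plug->G->R->G->L->F->refl->B->L'->F->R'->C->plug->C
Char 7 ('D'): step: R->3, L=6; D->plug->D->R->B->L->E->refl->A->L'->C->R'->E->plug->B
Char 8 ('H'): step: R->4, L=6; H->plug->H->R->F->L->B->refl->F->L'->G->R'->B->plug->E
Char 9 ('A'): step: R->5, L=6; A->plug->A->R->F->L->B->refl->F->L'->G->R'->F->plug->F
Char 10 ('E'): step: R->6, L=6; E->plug->B->R->H->L->C->refl->H->L'->A->R'->D->plug->D

D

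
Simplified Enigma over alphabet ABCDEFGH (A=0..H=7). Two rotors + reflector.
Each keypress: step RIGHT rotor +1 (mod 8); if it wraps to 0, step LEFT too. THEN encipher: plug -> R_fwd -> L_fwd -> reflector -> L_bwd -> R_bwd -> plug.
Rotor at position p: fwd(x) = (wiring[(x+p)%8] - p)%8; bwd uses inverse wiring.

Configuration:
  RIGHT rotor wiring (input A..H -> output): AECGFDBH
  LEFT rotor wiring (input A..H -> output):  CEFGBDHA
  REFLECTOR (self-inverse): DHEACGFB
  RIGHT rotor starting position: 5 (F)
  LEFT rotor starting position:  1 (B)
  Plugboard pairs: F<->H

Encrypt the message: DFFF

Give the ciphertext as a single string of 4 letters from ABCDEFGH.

Char 1 ('D'): step: R->6, L=1; D->plug->D->R->G->L->H->refl->B->L'->H->R'->G->plug->G
Char 2 ('F'): step: R->7, L=1; F->plug->H->R->C->L->F->refl->G->L'->F->R'->C->plug->C
Char 3 ('F'): step: R->0, L->2 (L advanced); F->plug->H->R->H->L->C->refl->E->L'->B->R'->G->plug->G
Char 4 ('F'): step: R->1, L=2; F->plug->H->R->H->L->C->refl->E->L'->B->R'->B->plug->B

Answer: GCGB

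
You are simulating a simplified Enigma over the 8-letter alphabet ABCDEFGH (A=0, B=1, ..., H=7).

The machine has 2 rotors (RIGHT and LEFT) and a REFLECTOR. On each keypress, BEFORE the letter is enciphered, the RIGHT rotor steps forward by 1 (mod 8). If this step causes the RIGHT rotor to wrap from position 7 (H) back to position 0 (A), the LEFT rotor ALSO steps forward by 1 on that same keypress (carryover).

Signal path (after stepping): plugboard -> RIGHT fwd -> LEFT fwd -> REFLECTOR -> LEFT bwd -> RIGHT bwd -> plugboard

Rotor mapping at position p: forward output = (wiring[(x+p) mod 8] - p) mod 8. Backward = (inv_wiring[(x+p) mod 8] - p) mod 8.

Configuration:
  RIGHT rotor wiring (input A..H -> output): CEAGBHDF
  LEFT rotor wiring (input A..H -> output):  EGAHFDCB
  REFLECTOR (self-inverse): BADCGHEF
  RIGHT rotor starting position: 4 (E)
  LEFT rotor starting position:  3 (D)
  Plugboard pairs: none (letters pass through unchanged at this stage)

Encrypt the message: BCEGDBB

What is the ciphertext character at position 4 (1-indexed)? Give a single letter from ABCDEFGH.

Char 1 ('B'): step: R->5, L=3; B->plug->B->R->G->L->D->refl->C->L'->B->R'->G->plug->G
Char 2 ('C'): step: R->6, L=3; C->plug->C->R->E->L->G->refl->E->L'->A->R'->F->plug->F
Char 3 ('E'): step: R->7, L=3; E->plug->E->R->H->L->F->refl->H->L'->D->R'->B->plug->B
Char 4 ('G'): step: R->0, L->4 (L advanced); G->plug->G->R->D->L->F->refl->H->L'->B->R'->E->plug->E

E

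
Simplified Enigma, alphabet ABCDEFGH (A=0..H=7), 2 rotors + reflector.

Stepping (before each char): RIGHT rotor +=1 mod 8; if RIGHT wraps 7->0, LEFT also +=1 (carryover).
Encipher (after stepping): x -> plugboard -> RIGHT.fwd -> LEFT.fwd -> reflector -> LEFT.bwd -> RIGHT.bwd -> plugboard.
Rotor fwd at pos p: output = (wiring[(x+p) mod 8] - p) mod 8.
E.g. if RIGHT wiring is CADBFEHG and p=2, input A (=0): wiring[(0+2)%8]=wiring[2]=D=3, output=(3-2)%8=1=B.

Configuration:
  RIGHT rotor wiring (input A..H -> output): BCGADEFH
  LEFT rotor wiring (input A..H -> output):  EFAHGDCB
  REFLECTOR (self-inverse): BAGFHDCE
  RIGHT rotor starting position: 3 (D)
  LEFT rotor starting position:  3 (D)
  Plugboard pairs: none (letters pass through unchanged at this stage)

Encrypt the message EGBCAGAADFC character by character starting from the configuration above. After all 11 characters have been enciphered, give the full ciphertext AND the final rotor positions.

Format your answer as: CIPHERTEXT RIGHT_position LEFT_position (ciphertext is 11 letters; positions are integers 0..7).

Answer: GBAACAFEAHA 6 4

Derivation:
Char 1 ('E'): step: R->4, L=3; E->plug->E->R->F->L->B->refl->A->L'->C->R'->G->plug->G
Char 2 ('G'): step: R->5, L=3; G->plug->G->R->D->L->H->refl->E->L'->A->R'->B->plug->B
Char 3 ('B'): step: R->6, L=3; B->plug->B->R->B->L->D->refl->F->L'->H->R'->A->plug->A
Char 4 ('C'): step: R->7, L=3; C->plug->C->R->D->L->H->refl->E->L'->A->R'->A->plug->A
Char 5 ('A'): step: R->0, L->4 (L advanced); A->plug->A->R->B->L->H->refl->E->L'->G->R'->C->plug->C
Char 6 ('G'): step: R->1, L=4; G->plug->G->R->G->L->E->refl->H->L'->B->R'->A->plug->A
Char 7 ('A'): step: R->2, L=4; A->plug->A->R->E->L->A->refl->B->L'->F->R'->F->plug->F
Char 8 ('A'): step: R->3, L=4; A->plug->A->R->F->L->B->refl->A->L'->E->R'->E->plug->E
Char 9 ('D'): step: R->4, L=4; D->plug->D->R->D->L->F->refl->D->L'->H->R'->A->plug->A
Char 10 ('F'): step: R->5, L=4; F->plug->F->R->B->L->H->refl->E->L'->G->R'->H->plug->H
Char 11 ('C'): step: R->6, L=4; C->plug->C->R->D->L->F->refl->D->L'->H->R'->A->plug->A
Final: ciphertext=GBAACAFEAHA, RIGHT=6, LEFT=4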